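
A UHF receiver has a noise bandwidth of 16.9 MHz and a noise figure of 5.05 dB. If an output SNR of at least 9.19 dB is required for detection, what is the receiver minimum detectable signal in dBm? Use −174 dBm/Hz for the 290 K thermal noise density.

−87.5 dBm

Sensitivity = −174 + 10 log₁₀(B) + NF + SNR_min
= −174 + 72.28 + 5.05 + 9.19
= −87.48 dBm → −87.5 dBm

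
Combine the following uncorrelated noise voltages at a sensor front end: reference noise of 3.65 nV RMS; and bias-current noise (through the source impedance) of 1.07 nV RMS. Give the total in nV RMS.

Uncorrelated sources add in power (mean-square): V_tot = √(ΣV_i²)
V_tot = √[(3.65×10⁻⁹)² + (1.07×10⁻⁹)²] = 3.80×10⁻⁹ V = 3.80 nV

3.80 nV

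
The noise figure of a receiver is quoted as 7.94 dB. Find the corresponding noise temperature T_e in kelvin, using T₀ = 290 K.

F = 10^(7.94/10) = 6.223
T_e = (F − 1)·T₀ = (6.223 − 1) × 290 = 1515 K

1515 K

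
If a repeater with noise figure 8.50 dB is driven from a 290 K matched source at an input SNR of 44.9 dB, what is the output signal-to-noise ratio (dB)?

By definition F = SNR_in/SNR_out, so in dB: SNR_out = SNR_in − NF
SNR_out = 44.9 − 8.50 = 36.40 dB

36.40 dB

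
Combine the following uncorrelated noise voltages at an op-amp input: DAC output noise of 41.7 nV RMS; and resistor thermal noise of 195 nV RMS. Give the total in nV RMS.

199 nV

Uncorrelated sources add in power (mean-square): V_tot = √(ΣV_i²)
V_tot = √[(4.17×10⁻⁸)² + (1.95×10⁻⁷)²] = 1.99×10⁻⁷ V = 199 nV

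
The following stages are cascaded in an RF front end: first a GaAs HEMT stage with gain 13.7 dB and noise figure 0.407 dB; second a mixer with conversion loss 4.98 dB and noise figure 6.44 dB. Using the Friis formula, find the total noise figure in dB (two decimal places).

Convert to linear (a loss of L dB is a gain of −L dB): F_i = 10^(NF_i/10), G_i = 10^(G_i,dB/10)
  Stage 1: F_1 = 10^(0.407/10) = 1.098, G_1 = 10^(13.7/10) = 23.44
  Stage 2: F_2 = 10^(6.44/10) = 4.406, G_2 = 10^(−4.98/10) = 0.3177
Friis cascade:
  F = 1.098 + (4.406 − 1)/23.44 = 1.244
NF = 10 log₁₀(1.244) = 0.95 dB

0.95 dB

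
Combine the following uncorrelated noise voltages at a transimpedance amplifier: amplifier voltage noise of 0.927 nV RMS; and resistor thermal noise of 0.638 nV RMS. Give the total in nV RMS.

Uncorrelated sources add in power (mean-square): V_tot = √(ΣV_i²)
V_tot = √[(9.27×10⁻¹⁰)² + (6.38×10⁻¹⁰)²] = 1.13×10⁻⁹ V = 1.13 nV

1.13 nV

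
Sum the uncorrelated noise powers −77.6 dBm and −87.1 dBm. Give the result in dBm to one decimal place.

−77.1 dBm

Convert to linear, add, convert back:
P₁ = 1.74×10⁻¹¹ W, P₂ = 1.95×10⁻¹² W
P_tot = 1.93×10⁻¹¹ W → 10 log₁₀(P_tot / 10⁻³) = −77.1 dBm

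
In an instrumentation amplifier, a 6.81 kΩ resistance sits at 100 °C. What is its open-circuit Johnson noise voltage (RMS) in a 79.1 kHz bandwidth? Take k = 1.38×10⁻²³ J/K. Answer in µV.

T = 100 °C + 273.15 = 373.15 K
V_n = √(4kTRB)
4kTRB = 4 × 1.38×10⁻²³ × 373.15 × 6.81×10³ × 7.91×10⁴ = 1.11×10⁻¹¹ V²
V_n = √(1.11×10⁻¹¹) = 3.33×10⁻⁶ V = 3.33 µV

3.33 µV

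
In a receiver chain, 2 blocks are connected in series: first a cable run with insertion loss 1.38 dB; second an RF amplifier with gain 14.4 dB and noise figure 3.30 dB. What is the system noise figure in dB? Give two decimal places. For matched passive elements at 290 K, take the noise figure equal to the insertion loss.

4.68 dB

Convert to linear (a loss of L dB is a gain of −L dB): F_i = 10^(NF_i/10), G_i = 10^(G_i,dB/10)
  Stage 1: F_1 = 10^(1.38/10) = 1.374, G_1 = 10^(−1.38/10) = 0.7278
  Stage 2: F_2 = 10^(3.30/10) = 2.138, G_2 = 10^(14.4/10) = 27.54
Friis cascade:
  F = 1.374 + (2.138 − 1)/0.7278 = 2.938
NF = 10 log₁₀(2.938) = 4.68 dB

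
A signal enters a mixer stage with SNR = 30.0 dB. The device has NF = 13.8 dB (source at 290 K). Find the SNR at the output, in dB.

16.2 dB

By definition F = SNR_in/SNR_out, so in dB: SNR_out = SNR_in − NF
SNR_out = 30.0 − 13.8 = 16.2 dB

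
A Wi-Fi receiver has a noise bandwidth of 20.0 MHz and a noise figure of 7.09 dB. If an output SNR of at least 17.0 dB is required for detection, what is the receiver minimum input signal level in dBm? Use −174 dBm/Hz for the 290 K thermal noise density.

−76.9 dBm

Sensitivity = −174 + 10 log₁₀(B) + NF + SNR_min
= −174 + 73.01 + 7.09 + 17.0
= −76.90 dBm → −76.9 dBm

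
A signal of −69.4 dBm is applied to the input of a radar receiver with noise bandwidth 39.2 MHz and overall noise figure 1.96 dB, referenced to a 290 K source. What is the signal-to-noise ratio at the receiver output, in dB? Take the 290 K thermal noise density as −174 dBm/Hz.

Noise floor: N = −174 + 10 log₁₀(B) + NF
10 log₁₀(3.92×10⁷) = 75.93 dB
N = −174 + 75.93 + 1.96 = −96.11 dBm
SNR = P_sig − N = −69.4 − (−96.11) = 26.71 dB → 26.7 dB

26.7 dB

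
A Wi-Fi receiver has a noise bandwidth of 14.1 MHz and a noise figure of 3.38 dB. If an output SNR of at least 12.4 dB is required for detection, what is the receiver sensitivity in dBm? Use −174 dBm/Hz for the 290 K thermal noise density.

−86.7 dBm

Sensitivity = −174 + 10 log₁₀(B) + NF + SNR_min
= −174 + 71.49 + 3.38 + 12.4
= −86.73 dBm → −86.7 dBm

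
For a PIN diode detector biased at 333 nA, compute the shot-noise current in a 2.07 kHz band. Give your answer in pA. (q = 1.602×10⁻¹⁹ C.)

14.9 pA

I_n = √(2qI·B)
2qI·B = 2 × 1.602×10⁻¹⁹ × 3.33×10⁻⁷ × 2.07×10³ = 2.21×10⁻²² A²
I_n = √(2.21×10⁻²²) = 1.49×10⁻¹¹ A = 14.9 pA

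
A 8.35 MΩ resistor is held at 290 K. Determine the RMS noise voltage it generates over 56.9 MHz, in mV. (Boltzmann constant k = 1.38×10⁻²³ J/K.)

V_n = √(4kTRB)
4kTRB = 4 × 1.38×10⁻²³ × 290 × 8.35×10⁶ × 5.69×10⁷ = 7.61×10⁻⁶ V²
V_n = √(7.61×10⁻⁶) = 2.76×10⁻³ V = 2.76 mV

2.76 mV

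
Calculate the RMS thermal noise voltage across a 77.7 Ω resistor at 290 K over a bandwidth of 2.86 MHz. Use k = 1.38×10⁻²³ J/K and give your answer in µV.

V_n = √(4kTRB)
4kTRB = 4 × 1.38×10⁻²³ × 290 × 7.77×10¹ × 2.86×10⁶ = 3.56×10⁻¹² V²
V_n = √(3.56×10⁻¹²) = 1.89×10⁻⁶ V = 1.89 µV

1.89 µV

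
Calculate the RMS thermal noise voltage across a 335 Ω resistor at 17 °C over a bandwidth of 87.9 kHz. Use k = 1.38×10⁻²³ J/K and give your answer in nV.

687 nV

T = 17 °C + 273.15 = 290.15 K
V_n = √(4kTRB)
4kTRB = 4 × 1.38×10⁻²³ × 290.15 × 3.35×10² × 8.79×10⁴ = 4.72×10⁻¹³ V²
V_n = √(4.72×10⁻¹³) = 6.87×10⁻⁷ V = 687 nV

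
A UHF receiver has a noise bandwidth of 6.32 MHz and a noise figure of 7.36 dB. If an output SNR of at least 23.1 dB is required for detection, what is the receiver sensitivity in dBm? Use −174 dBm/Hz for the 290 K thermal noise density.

−75.5 dBm

Sensitivity = −174 + 10 log₁₀(B) + NF + SNR_min
= −174 + 68.01 + 7.36 + 23.1
= −75.53 dBm → −75.5 dBm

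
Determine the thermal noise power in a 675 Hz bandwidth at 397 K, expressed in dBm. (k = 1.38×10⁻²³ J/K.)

−144.3 dBm

P_n = kTB = 1.38×10⁻²³ × 397 × 6.75×10² = 3.70×10⁻¹⁸ W
In dBm: 10 log₁₀(3.70×10⁻¹⁸ / 10⁻³) = −144.3 dBm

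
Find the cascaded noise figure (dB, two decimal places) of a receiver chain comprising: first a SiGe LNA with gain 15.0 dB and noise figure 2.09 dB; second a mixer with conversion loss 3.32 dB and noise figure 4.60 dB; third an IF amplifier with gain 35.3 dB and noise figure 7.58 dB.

Convert to linear (a loss of L dB is a gain of −L dB): F_i = 10^(NF_i/10), G_i = 10^(G_i,dB/10)
  Stage 1: F_1 = 10^(2.09/10) = 1.618, G_1 = 10^(15.0/10) = 31.62
  Stage 2: F_2 = 10^(4.60/10) = 2.884, G_2 = 10^(−3.32/10) = 0.4656
  Stage 3: F_3 = 10^(7.58/10) = 5.728, G_3 = 10^(35.3/10) = 3388
Friis cascade:
  F = 1.618 + (2.884 − 1)/31.62 + (5.728 − 1)/14.72 = 1.999
NF = 10 log₁₀(1.999) = 3.01 dB

3.01 dB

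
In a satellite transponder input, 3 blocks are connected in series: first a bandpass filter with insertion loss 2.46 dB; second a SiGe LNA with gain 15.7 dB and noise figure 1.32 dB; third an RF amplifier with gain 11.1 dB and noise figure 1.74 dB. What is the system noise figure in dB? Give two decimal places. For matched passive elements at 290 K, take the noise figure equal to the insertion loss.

3.82 dB

Convert to linear (a loss of L dB is a gain of −L dB): F_i = 10^(NF_i/10), G_i = 10^(G_i,dB/10)
  Stage 1: F_1 = 10^(2.46/10) = 1.762, G_1 = 10^(−2.46/10) = 0.5675
  Stage 2: F_2 = 10^(1.32/10) = 1.355, G_2 = 10^(15.7/10) = 37.15
  Stage 3: F_3 = 10^(1.74/10) = 1.493, G_3 = 10^(11.1/10) = 12.88
Friis cascade:
  F = 1.762 + (1.355 − 1)/0.5675 + (1.493 − 1)/21.09 = 2.411
NF = 10 log₁₀(2.411) = 3.82 dB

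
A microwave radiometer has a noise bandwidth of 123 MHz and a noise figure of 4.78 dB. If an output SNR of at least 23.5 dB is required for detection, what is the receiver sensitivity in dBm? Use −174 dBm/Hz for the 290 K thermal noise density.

−64.8 dBm

Sensitivity = −174 + 10 log₁₀(B) + NF + SNR_min
= −174 + 80.9 + 4.78 + 23.5
= −64.82 dBm → −64.8 dBm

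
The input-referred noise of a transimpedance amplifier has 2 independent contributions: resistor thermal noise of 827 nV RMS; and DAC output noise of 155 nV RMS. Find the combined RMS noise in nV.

Uncorrelated sources add in power (mean-square): V_tot = √(ΣV_i²)
V_tot = √[(8.27×10⁻⁷)² + (1.55×10⁻⁷)²] = 8.41×10⁻⁷ V = 841 nV

841 nV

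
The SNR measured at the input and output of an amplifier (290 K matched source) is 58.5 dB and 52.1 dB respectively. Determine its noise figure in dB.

6.4 dB

NF (dB) = SNR_in(dB) − SNR_out(dB) when the source is at T₀
NF = 58.5 − 52.1 = 6.4 dB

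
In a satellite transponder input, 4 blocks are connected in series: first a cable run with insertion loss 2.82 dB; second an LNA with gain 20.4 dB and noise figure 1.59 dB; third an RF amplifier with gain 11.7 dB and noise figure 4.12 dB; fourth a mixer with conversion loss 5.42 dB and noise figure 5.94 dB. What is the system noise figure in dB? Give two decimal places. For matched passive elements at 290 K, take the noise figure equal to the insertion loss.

4.46 dB

Convert to linear (a loss of L dB is a gain of −L dB): F_i = 10^(NF_i/10), G_i = 10^(G_i,dB/10)
  Stage 1: F_1 = 10^(2.82/10) = 1.914, G_1 = 10^(−2.82/10) = 0.5224
  Stage 2: F_2 = 10^(1.59/10) = 1.442, G_2 = 10^(20.4/10) = 109.6
  Stage 3: F_3 = 10^(4.12/10) = 2.582, G_3 = 10^(11.7/10) = 14.79
  Stage 4: F_4 = 10^(5.94/10) = 3.926, G_4 = 10^(−5.42/10) = 0.2871
Friis cascade:
  F = 1.914 + (1.442 − 1)/0.5224 + (2.582 − 1)/57.28 + (3.926 − 1)/847.2 = 2.792
NF = 10 log₁₀(2.792) = 4.46 dB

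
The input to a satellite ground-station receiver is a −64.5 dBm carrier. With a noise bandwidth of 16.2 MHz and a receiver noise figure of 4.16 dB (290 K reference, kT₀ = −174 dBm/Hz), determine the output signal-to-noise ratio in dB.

Noise floor: N = −174 + 10 log₁₀(B) + NF
10 log₁₀(1.62×10⁷) = 72.1 dB
N = −174 + 72.1 + 4.16 = −97.74 dBm
SNR = P_sig − N = −64.5 − (−97.74) = 33.24 dB → 33.2 dB

33.2 dB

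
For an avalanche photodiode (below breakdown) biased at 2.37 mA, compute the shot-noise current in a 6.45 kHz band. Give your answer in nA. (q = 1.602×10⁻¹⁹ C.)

2.21 nA

I_n = √(2qI·B)
2qI·B = 2 × 1.602×10⁻¹⁹ × 2.37×10⁻³ × 6.45×10³ = 4.90×10⁻¹⁸ A²
I_n = √(4.90×10⁻¹⁸) = 2.21×10⁻⁹ A = 2.21 nA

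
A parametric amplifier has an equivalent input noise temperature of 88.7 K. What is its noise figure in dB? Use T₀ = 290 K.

1.16 dB

F = 1 + T_e/T₀ = 1 + 88.7/290 = 1.30586
NF = 10 log₁₀(1.30586) = 1.16 dB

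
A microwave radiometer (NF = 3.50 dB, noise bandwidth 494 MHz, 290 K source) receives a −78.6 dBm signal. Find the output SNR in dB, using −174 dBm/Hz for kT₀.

5.0 dB

Noise floor: N = −174 + 10 log₁₀(B) + NF
10 log₁₀(4.94×10⁸) = 86.94 dB
N = −174 + 86.94 + 3.50 = −83.56 dBm
SNR = P_sig − N = −78.6 − (−83.56) = 4.96 dB → 5.0 dB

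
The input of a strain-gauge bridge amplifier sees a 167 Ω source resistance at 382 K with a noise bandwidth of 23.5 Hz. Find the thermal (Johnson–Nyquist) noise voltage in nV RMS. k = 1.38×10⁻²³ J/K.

V_n = √(4kTRB)
4kTRB = 4 × 1.38×10⁻²³ × 382 × 1.67×10² × 2.35×10¹ = 8.28×10⁻¹⁷ V²
V_n = √(8.28×10⁻¹⁷) = 9.10×10⁻⁹ V = 9.10 nV

9.10 nV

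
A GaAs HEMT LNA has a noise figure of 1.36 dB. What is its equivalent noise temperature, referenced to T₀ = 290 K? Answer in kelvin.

F = 10^(1.36/10) = 1.36773
T_e = (F − 1)·T₀ = (1.36773 − 1) × 290 = 107 K

107 K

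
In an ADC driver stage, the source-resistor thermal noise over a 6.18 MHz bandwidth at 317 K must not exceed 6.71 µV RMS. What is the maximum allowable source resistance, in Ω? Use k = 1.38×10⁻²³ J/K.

416 Ω

Johnson–Nyquist: V_n = √(4kTRB) ⇒ R = V_n² / (4kTB)
4kTB = 4 × 1.38×10⁻²³ × 317 × 6.18×10⁶ = 1.08×10⁻¹³
R = (6.71×10⁻⁶)² / 1.08×10⁻¹³ = 4.16×10² Ω = 416 Ω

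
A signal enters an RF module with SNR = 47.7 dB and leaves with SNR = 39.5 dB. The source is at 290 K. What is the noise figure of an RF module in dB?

8.2 dB

NF (dB) = SNR_in(dB) − SNR_out(dB) when the source is at T₀
NF = 47.7 − 39.5 = 8.2 dB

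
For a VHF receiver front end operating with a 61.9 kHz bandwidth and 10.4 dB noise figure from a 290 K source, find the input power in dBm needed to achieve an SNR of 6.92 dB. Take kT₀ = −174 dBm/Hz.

−108.8 dBm

Sensitivity = −174 + 10 log₁₀(B) + NF + SNR_min
= −174 + 47.92 + 10.4 + 6.92
= −108.76 dBm → −108.8 dBm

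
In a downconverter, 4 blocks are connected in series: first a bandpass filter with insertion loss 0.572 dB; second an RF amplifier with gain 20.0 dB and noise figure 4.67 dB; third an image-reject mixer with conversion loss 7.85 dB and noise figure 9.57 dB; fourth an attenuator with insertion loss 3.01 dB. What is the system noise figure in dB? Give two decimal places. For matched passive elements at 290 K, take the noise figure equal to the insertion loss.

Convert to linear (a loss of L dB is a gain of −L dB): F_i = 10^(NF_i/10), G_i = 10^(G_i,dB/10)
  Stage 1: F_1 = 10^(0.572/10) = 1.141, G_1 = 10^(−0.572/10) = 0.8766
  Stage 2: F_2 = 10^(4.67/10) = 2.931, G_2 = 10^(20.0/10) = 100.0
  Stage 3: F_3 = 10^(9.57/10) = 9.057, G_3 = 10^(−7.85/10) = 0.1641
  Stage 4: F_4 = 10^(3.01/10) = 2.000, G_4 = 10^(−3.01/10) = 0.5000
Friis cascade:
  F = 1.141 + (2.931 − 1)/0.8766 + (9.057 − 1)/87.66 + (2.000 − 1)/14.38 = 3.505
NF = 10 log₁₀(3.505) = 5.45 dB

5.45 dB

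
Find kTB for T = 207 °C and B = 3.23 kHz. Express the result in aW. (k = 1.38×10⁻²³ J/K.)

21.4 aW

T = 207 °C + 273.15 = 480.15 K
P_n = kTB = 1.38×10⁻²³ × 480.15 × 3.23×10³ = 2.14×10⁻¹⁷ W = 21.4 aW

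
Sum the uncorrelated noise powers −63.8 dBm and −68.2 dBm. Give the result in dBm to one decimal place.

Convert to linear, add, convert back:
P₁ = 4.17×10⁻¹⁰ W, P₂ = 1.51×10⁻¹⁰ W
P_tot = 5.68×10⁻¹⁰ W → 10 log₁₀(P_tot / 10⁻³) = −62.5 dBm

−62.5 dBm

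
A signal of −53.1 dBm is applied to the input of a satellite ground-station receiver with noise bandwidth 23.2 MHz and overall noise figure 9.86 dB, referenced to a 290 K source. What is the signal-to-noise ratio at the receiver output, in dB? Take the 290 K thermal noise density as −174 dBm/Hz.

Noise floor: N = −174 + 10 log₁₀(B) + NF
10 log₁₀(2.32×10⁷) = 73.65 dB
N = −174 + 73.65 + 9.86 = −90.49 dBm
SNR = P_sig − N = −53.1 − (−90.49) = 37.39 dB → 37.4 dB

37.4 dB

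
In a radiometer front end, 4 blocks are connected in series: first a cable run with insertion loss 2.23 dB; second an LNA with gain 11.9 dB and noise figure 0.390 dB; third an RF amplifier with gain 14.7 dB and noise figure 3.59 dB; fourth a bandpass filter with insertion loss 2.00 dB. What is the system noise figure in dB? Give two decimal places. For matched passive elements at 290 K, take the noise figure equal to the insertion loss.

Convert to linear (a loss of L dB is a gain of −L dB): F_i = 10^(NF_i/10), G_i = 10^(G_i,dB/10)
  Stage 1: F_1 = 10^(2.23/10) = 1.671, G_1 = 10^(−2.23/10) = 0.5984
  Stage 2: F_2 = 10^(0.390/10) = 1.094, G_2 = 10^(11.9/10) = 15.49
  Stage 3: F_3 = 10^(3.59/10) = 2.286, G_3 = 10^(14.7/10) = 29.51
  Stage 4: F_4 = 10^(2.00/10) = 1.585, G_4 = 10^(−2.00/10) = 0.6310
Friis cascade:
  F = 1.671 + (1.094 − 1)/0.5984 + (2.286 − 1)/9.268 + (1.585 − 1)/273.5 = 1.969
NF = 10 log₁₀(1.969) = 2.94 dB

2.94 dB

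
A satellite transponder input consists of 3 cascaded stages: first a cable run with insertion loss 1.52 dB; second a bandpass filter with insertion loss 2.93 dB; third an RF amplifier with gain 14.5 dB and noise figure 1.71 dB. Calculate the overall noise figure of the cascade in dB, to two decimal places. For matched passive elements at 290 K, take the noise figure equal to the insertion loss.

6.16 dB

Convert to linear (a loss of L dB is a gain of −L dB): F_i = 10^(NF_i/10), G_i = 10^(G_i,dB/10)
  Stage 1: F_1 = 10^(1.52/10) = 1.419, G_1 = 10^(−1.52/10) = 0.7047
  Stage 2: F_2 = 10^(2.93/10) = 1.963, G_2 = 10^(−2.93/10) = 0.5093
  Stage 3: F_3 = 10^(1.71/10) = 1.483, G_3 = 10^(14.5/10) = 28.18
Friis cascade:
  F = 1.419 + (1.963 − 1)/0.7047 + (1.483 − 1)/0.3589 = 4.130
NF = 10 log₁₀(4.130) = 6.16 dB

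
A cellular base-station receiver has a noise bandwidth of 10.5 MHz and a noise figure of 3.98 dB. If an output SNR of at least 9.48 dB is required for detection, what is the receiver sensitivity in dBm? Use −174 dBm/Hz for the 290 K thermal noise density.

−90.3 dBm

Sensitivity = −174 + 10 log₁₀(B) + NF + SNR_min
= −174 + 70.21 + 3.98 + 9.48
= −90.33 dBm → −90.3 dBm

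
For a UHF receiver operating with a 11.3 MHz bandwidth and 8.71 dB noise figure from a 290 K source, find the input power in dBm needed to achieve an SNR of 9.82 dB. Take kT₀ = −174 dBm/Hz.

Sensitivity = −174 + 10 log₁₀(B) + NF + SNR_min
= −174 + 70.53 + 8.71 + 9.82
= −84.94 dBm → −84.9 dBm

−84.9 dBm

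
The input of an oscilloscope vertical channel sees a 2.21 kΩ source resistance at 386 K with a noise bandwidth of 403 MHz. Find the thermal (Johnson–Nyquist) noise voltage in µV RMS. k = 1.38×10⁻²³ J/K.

V_n = √(4kTRB)
4kTRB = 4 × 1.38×10⁻²³ × 386 × 2.21×10³ × 4.03×10⁸ = 1.90×10⁻⁸ V²
V_n = √(1.90×10⁻⁸) = 1.38×10⁻⁴ V = 138 µV

138 µV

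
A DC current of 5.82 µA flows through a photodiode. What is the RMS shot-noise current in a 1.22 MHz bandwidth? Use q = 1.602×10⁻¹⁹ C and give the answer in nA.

I_n = √(2qI·B)
2qI·B = 2 × 1.602×10⁻¹⁹ × 5.82×10⁻⁶ × 1.22×10⁶ = 2.27×10⁻¹⁸ A²
I_n = √(2.27×10⁻¹⁸) = 1.51×10⁻⁹ A = 1.51 nA

1.51 nA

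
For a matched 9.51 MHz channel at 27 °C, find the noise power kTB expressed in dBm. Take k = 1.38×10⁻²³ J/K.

−104.0 dBm

T = 27 °C + 273.15 = 300.15 K
P_n = kTB = 1.38×10⁻²³ × 300.15 × 9.51×10⁶ = 3.94×10⁻¹⁴ W
In dBm: 10 log₁₀(3.94×10⁻¹⁴ / 10⁻³) = −104.0 dBm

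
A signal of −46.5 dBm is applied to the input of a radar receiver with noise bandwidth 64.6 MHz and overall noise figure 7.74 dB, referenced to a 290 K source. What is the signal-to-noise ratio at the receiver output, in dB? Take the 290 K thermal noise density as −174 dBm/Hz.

41.7 dB

Noise floor: N = −174 + 10 log₁₀(B) + NF
10 log₁₀(6.46×10⁷) = 78.1 dB
N = −174 + 78.1 + 7.74 = −88.16 dBm
SNR = P_sig − N = −46.5 − (−88.16) = 41.66 dB → 41.7 dB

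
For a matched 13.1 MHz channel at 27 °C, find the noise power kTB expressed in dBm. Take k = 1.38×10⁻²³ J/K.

−102.7 dBm

T = 27 °C + 273.15 = 300.15 K
P_n = kTB = 1.38×10⁻²³ × 300.15 × 1.31×10⁷ = 5.43×10⁻¹⁴ W
In dBm: 10 log₁₀(5.43×10⁻¹⁴ / 10⁻³) = −102.7 dBm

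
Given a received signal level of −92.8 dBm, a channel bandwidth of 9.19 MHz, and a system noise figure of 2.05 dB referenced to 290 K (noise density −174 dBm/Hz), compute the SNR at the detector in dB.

Noise floor: N = −174 + 10 log₁₀(B) + NF
10 log₁₀(9.19×10⁶) = 69.63 dB
N = −174 + 69.63 + 2.05 = −102.32 dBm
SNR = P_sig − N = −92.8 − (−102.32) = 9.52 dB → 9.5 dB

9.5 dB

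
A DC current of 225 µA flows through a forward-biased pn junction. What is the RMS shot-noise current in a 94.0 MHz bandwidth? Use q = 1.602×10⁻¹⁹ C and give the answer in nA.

I_n = √(2qI·B)
2qI·B = 2 × 1.602×10⁻¹⁹ × 2.25×10⁻⁴ × 9.40×10⁷ = 6.78×10⁻¹⁵ A²
I_n = √(6.78×10⁻¹⁵) = 8.23×10⁻⁸ A = 82.3 nA

82.3 nA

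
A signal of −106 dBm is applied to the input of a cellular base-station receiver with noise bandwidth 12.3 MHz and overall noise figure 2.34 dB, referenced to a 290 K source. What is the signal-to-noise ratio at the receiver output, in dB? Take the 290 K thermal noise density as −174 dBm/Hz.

Noise floor: N = −174 + 10 log₁₀(B) + NF
10 log₁₀(1.23×10⁷) = 70.9 dB
N = −174 + 70.9 + 2.34 = −100.76 dBm
SNR = P_sig − N = −106 − (−100.76) = −5.24 dB → −5.2 dB

−5.2 dB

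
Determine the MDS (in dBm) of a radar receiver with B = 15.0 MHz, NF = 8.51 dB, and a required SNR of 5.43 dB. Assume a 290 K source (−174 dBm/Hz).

Sensitivity = −174 + 10 log₁₀(B) + NF + SNR_min
= −174 + 71.76 + 8.51 + 5.43
= −88.30 dBm → −88.3 dBm

−88.3 dBm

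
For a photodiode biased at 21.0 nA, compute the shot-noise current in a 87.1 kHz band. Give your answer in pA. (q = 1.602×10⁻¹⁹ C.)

24.2 pA

I_n = √(2qI·B)
2qI·B = 2 × 1.602×10⁻¹⁹ × 2.10×10⁻⁸ × 8.71×10⁴ = 5.86×10⁻²² A²
I_n = √(5.86×10⁻²²) = 2.42×10⁻¹¹ A = 24.2 pA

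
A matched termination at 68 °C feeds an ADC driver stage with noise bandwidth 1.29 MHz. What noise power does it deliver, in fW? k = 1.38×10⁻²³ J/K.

T = 68 °C + 273.15 = 341.15 K
P_n = kTB = 1.38×10⁻²³ × 341.15 × 1.29×10⁶ = 6.07×10⁻¹⁵ W = 6.07 fW

6.07 fW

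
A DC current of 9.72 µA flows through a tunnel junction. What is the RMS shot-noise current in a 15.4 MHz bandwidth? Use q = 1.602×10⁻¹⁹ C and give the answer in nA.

6.93 nA

I_n = √(2qI·B)
2qI·B = 2 × 1.602×10⁻¹⁹ × 9.72×10⁻⁶ × 1.54×10⁷ = 4.80×10⁻¹⁷ A²
I_n = √(4.80×10⁻¹⁷) = 6.93×10⁻⁹ A = 6.93 nA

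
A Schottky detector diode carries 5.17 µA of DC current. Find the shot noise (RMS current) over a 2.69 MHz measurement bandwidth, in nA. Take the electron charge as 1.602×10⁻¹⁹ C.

2.11 nA

I_n = √(2qI·B)
2qI·B = 2 × 1.602×10⁻¹⁹ × 5.17×10⁻⁶ × 2.69×10⁶ = 4.46×10⁻¹⁸ A²
I_n = √(4.46×10⁻¹⁸) = 2.11×10⁻⁹ A = 2.11 nA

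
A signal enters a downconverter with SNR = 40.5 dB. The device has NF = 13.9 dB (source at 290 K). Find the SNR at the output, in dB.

By definition F = SNR_in/SNR_out, so in dB: SNR_out = SNR_in − NF
SNR_out = 40.5 − 13.9 = 26.6 dB

26.6 dB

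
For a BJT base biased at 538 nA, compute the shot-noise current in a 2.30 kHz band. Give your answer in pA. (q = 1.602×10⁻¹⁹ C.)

I_n = √(2qI·B)
2qI·B = 2 × 1.602×10⁻¹⁹ × 5.38×10⁻⁷ × 2.30×10³ = 3.96×10⁻²² A²
I_n = √(3.96×10⁻²²) = 1.99×10⁻¹¹ A = 19.9 pA

19.9 pA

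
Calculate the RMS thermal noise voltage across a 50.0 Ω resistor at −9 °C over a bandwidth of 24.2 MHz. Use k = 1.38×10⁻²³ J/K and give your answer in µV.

4.20 µV

T = −9 °C + 273.15 = 264.15 K
V_n = √(4kTRB)
4kTRB = 4 × 1.38×10⁻²³ × 264.15 × 5.00×10¹ × 2.42×10⁷ = 1.76×10⁻¹¹ V²
V_n = √(1.76×10⁻¹¹) = 4.20×10⁻⁶ V = 4.20 µV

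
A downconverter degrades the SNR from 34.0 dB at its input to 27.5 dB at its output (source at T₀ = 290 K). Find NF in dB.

NF (dB) = SNR_in(dB) − SNR_out(dB) when the source is at T₀
NF = 34.0 − 27.5 = 6.5 dB

6.5 dB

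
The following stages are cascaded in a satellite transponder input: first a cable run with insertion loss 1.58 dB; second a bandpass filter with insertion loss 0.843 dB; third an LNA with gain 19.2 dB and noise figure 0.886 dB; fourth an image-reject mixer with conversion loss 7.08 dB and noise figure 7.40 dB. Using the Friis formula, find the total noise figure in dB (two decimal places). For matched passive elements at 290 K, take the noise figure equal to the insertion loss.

Convert to linear (a loss of L dB is a gain of −L dB): F_i = 10^(NF_i/10), G_i = 10^(G_i,dB/10)
  Stage 1: F_1 = 10^(1.58/10) = 1.439, G_1 = 10^(−1.58/10) = 0.6950
  Stage 2: F_2 = 10^(0.843/10) = 1.214, G_2 = 10^(−0.843/10) = 0.8236
  Stage 3: F_3 = 10^(0.886/10) = 1.226, G_3 = 10^(19.2/10) = 83.18
  Stage 4: F_4 = 10^(7.40/10) = 5.495, G_4 = 10^(−7.08/10) = 0.1959
Friis cascade:
  F = 1.439 + (1.214 − 1)/0.6950 + (1.226 − 1)/0.5724 + (5.495 − 1)/47.61 = 2.237
NF = 10 log₁₀(2.237) = 3.50 dB

3.50 dB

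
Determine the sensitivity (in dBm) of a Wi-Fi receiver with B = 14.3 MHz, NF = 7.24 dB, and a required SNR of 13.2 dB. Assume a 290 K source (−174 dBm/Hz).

−82.0 dBm

Sensitivity = −174 + 10 log₁₀(B) + NF + SNR_min
= −174 + 71.55 + 7.24 + 13.2
= −82.01 dBm → −82.0 dBm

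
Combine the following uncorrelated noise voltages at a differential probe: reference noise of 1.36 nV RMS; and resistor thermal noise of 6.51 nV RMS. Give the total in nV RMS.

6.65 nV

Uncorrelated sources add in power (mean-square): V_tot = √(ΣV_i²)
V_tot = √[(1.36×10⁻⁹)² + (6.51×10⁻⁹)²] = 6.65×10⁻⁹ V = 6.65 nV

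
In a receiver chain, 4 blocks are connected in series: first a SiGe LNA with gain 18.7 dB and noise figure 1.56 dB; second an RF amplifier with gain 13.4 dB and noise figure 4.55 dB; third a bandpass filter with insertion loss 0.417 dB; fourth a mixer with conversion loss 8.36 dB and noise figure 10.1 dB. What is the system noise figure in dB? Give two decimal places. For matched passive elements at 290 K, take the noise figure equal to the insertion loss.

1.65 dB

Convert to linear (a loss of L dB is a gain of −L dB): F_i = 10^(NF_i/10), G_i = 10^(G_i,dB/10)
  Stage 1: F_1 = 10^(1.56/10) = 1.432, G_1 = 10^(18.7/10) = 74.13
  Stage 2: F_2 = 10^(4.55/10) = 2.851, G_2 = 10^(13.4/10) = 21.88
  Stage 3: F_3 = 10^(0.417/10) = 1.101, G_3 = 10^(−0.417/10) = 0.9084
  Stage 4: F_4 = 10^(10.1/10) = 10.23, G_4 = 10^(−8.36/10) = 0.1459
Friis cascade:
  F = 1.432 + (2.851 − 1)/74.13 + (1.101 − 1)/1622 + (10.23 − 1)/1473 = 1.463
NF = 10 log₁₀(1.463) = 1.65 dB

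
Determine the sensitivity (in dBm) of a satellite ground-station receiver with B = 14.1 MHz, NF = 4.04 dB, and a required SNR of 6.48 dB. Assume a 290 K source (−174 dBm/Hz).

Sensitivity = −174 + 10 log₁₀(B) + NF + SNR_min
= −174 + 71.49 + 4.04 + 6.48
= −91.99 dBm → −92.0 dBm

−92.0 dBm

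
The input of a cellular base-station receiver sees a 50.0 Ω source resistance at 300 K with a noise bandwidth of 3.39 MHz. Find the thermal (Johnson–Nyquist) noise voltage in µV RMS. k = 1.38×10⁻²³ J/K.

1.68 µV

V_n = √(4kTRB)
4kTRB = 4 × 1.38×10⁻²³ × 300 × 5.00×10¹ × 3.39×10⁶ = 2.81×10⁻¹² V²
V_n = √(2.81×10⁻¹²) = 1.68×10⁻⁶ V = 1.68 µV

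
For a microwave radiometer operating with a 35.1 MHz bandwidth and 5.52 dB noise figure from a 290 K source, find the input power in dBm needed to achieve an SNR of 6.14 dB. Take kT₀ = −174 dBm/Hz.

−86.9 dBm

Sensitivity = −174 + 10 log₁₀(B) + NF + SNR_min
= −174 + 75.45 + 5.52 + 6.14
= −86.89 dBm → −86.9 dBm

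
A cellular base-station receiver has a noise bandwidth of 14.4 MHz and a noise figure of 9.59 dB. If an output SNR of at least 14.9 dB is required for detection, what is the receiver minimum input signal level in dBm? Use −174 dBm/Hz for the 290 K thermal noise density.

−77.9 dBm

Sensitivity = −174 + 10 log₁₀(B) + NF + SNR_min
= −174 + 71.58 + 9.59 + 14.9
= −77.93 dBm → −77.9 dBm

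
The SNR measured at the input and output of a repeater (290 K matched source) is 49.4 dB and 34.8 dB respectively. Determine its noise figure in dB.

NF (dB) = SNR_in(dB) − SNR_out(dB) when the source is at T₀
NF = 49.4 − 34.8 = 14.6 dB

14.6 dB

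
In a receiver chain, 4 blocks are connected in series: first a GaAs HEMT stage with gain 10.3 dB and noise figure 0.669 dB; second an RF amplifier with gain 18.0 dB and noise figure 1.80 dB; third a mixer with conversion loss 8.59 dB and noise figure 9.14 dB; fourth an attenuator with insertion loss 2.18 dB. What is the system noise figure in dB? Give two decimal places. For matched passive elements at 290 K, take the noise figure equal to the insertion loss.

Convert to linear (a loss of L dB is a gain of −L dB): F_i = 10^(NF_i/10), G_i = 10^(G_i,dB/10)
  Stage 1: F_1 = 10^(0.669/10) = 1.167, G_1 = 10^(10.3/10) = 10.72
  Stage 2: F_2 = 10^(1.80/10) = 1.514, G_2 = 10^(18.0/10) = 63.10
  Stage 3: F_3 = 10^(9.14/10) = 8.204, G_3 = 10^(−8.59/10) = 0.1384
  Stage 4: F_4 = 10^(2.18/10) = 1.652, G_4 = 10^(−2.18/10) = 0.6053
Friis cascade:
  F = 1.167 + (1.514 − 1)/10.72 + (8.204 − 1)/676.1 + (1.652 − 1)/93.54 = 1.232
NF = 10 log₁₀(1.232) = 0.91 dB

0.91 dB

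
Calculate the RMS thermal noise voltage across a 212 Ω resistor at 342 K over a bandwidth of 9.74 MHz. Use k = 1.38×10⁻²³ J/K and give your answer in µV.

6.24 µV

V_n = √(4kTRB)
4kTRB = 4 × 1.38×10⁻²³ × 342 × 2.12×10² × 9.74×10⁶ = 3.90×10⁻¹¹ V²
V_n = √(3.90×10⁻¹¹) = 6.24×10⁻⁶ V = 6.24 µV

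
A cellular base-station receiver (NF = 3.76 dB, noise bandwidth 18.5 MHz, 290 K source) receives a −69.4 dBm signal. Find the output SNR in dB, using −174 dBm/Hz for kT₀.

28.2 dB

Noise floor: N = −174 + 10 log₁₀(B) + NF
10 log₁₀(1.85×10⁷) = 72.67 dB
N = −174 + 72.67 + 3.76 = −97.57 dBm
SNR = P_sig − N = −69.4 − (−97.57) = 28.17 dB → 28.2 dB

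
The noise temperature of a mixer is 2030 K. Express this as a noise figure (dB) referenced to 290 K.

9.03 dB

F = 1 + T_e/T₀ = 1 + 2030/290 = 8
NF = 10 log₁₀(8) = 9.03 dB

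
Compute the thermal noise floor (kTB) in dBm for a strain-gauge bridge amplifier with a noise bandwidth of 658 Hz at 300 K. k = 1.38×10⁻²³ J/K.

P_n = kTB = 1.38×10⁻²³ × 300 × 6.58×10² = 2.72×10⁻¹⁸ W
In dBm: 10 log₁₀(2.72×10⁻¹⁸ / 10⁻³) = −145.6 dBm

−145.6 dBm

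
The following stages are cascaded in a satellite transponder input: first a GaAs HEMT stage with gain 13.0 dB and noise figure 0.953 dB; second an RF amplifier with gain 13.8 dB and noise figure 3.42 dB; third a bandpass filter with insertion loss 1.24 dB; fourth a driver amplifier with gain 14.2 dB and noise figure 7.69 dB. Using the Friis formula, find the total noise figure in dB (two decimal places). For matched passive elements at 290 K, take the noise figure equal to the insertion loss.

1.20 dB

Convert to linear (a loss of L dB is a gain of −L dB): F_i = 10^(NF_i/10), G_i = 10^(G_i,dB/10)
  Stage 1: F_1 = 10^(0.953/10) = 1.245, G_1 = 10^(13.0/10) = 19.95
  Stage 2: F_2 = 10^(3.42/10) = 2.198, G_2 = 10^(13.8/10) = 23.99
  Stage 3: F_3 = 10^(1.24/10) = 1.330, G_3 = 10^(−1.24/10) = 0.7516
  Stage 4: F_4 = 10^(7.69/10) = 5.875, G_4 = 10^(14.2/10) = 26.30
Friis cascade:
  F = 1.245 + (2.198 − 1)/19.95 + (1.330 − 1)/478.6 + (5.875 − 1)/359.7 = 1.320
NF = 10 log₁₀(1.320) = 1.20 dB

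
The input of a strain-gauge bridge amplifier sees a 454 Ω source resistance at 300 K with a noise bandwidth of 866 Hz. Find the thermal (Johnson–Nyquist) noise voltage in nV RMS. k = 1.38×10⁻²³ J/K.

80.7 nV

V_n = √(4kTRB)
4kTRB = 4 × 1.38×10⁻²³ × 300 × 4.54×10² × 8.66×10² = 6.51×10⁻¹⁵ V²
V_n = √(6.51×10⁻¹⁵) = 8.07×10⁻⁸ V = 80.7 nV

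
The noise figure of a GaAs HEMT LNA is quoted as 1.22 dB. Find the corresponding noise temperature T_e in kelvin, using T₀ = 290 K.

94.1 K

F = 10^(1.22/10) = 1.32434
T_e = (F − 1)·T₀ = (1.32434 − 1) × 290 = 94.1 K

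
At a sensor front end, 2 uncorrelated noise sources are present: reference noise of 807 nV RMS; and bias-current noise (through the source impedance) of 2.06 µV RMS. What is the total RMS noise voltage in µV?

Uncorrelated sources add in power (mean-square): V_tot = √(ΣV_i²)
V_tot = √[(8.07×10⁻⁷)² + (2.06×10⁻⁶)²] = 2.21×10⁻⁶ V = 2.21 µV

2.21 µV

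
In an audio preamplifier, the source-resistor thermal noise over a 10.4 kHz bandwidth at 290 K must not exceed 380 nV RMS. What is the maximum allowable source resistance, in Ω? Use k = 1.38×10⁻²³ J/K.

867 Ω

Johnson–Nyquist: V_n = √(4kTRB) ⇒ R = V_n² / (4kTB)
4kTB = 4 × 1.38×10⁻²³ × 290 × 1.04×10⁴ = 1.66×10⁻¹⁶
R = (3.80×10⁻⁷)² / 1.66×10⁻¹⁶ = 8.67×10² Ω = 867 Ω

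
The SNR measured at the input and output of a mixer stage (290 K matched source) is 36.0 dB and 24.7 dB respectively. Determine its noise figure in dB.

11.3 dB

NF (dB) = SNR_in(dB) − SNR_out(dB) when the source is at T₀
NF = 36.0 − 24.7 = 11.3 dB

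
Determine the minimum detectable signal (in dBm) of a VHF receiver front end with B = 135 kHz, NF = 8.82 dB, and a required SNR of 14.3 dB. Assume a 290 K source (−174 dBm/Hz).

Sensitivity = −174 + 10 log₁₀(B) + NF + SNR_min
= −174 + 51.3 + 8.82 + 14.3
= −99.58 dBm → −99.6 dBm

−99.6 dBm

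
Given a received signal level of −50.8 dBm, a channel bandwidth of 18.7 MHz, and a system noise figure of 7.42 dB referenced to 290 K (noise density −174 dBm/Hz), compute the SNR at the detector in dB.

43.1 dB

Noise floor: N = −174 + 10 log₁₀(B) + NF
10 log₁₀(1.87×10⁷) = 72.72 dB
N = −174 + 72.72 + 7.42 = −93.86 dBm
SNR = P_sig − N = −50.8 − (−93.86) = 43.06 dB → 43.1 dB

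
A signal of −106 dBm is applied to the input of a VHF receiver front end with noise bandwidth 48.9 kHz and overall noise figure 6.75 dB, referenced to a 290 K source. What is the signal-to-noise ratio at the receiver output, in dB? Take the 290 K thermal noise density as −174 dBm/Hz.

14.4 dB

Noise floor: N = −174 + 10 log₁₀(B) + NF
10 log₁₀(4.89×10⁴) = 46.89 dB
N = −174 + 46.89 + 6.75 = −120.36 dBm
SNR = P_sig − N = −106 − (−120.36) = 14.36 dB → 14.4 dB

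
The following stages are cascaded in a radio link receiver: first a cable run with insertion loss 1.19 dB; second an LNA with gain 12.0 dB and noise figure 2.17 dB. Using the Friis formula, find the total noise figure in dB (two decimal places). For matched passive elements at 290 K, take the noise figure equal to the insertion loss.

3.36 dB

Convert to linear (a loss of L dB is a gain of −L dB): F_i = 10^(NF_i/10), G_i = 10^(G_i,dB/10)
  Stage 1: F_1 = 10^(1.19/10) = 1.315, G_1 = 10^(−1.19/10) = 0.7603
  Stage 2: F_2 = 10^(2.17/10) = 1.648, G_2 = 10^(12.0/10) = 15.85
Friis cascade:
  F = 1.315 + (1.648 − 1)/0.7603 = 2.168
NF = 10 log₁₀(2.168) = 3.36 dB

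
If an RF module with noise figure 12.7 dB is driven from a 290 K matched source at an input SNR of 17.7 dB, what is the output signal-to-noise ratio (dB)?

By definition F = SNR_in/SNR_out, so in dB: SNR_out = SNR_in − NF
SNR_out = 17.7 − 12.7 = 5.0 dB

5.0 dB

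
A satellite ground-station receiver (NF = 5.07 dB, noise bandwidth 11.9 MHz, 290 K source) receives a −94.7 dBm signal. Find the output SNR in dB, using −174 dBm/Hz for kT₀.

Noise floor: N = −174 + 10 log₁₀(B) + NF
10 log₁₀(1.19×10⁷) = 70.76 dB
N = −174 + 70.76 + 5.07 = −98.17 dBm
SNR = P_sig − N = −94.7 − (−98.17) = 3.47 dB → 3.5 dB

3.5 dB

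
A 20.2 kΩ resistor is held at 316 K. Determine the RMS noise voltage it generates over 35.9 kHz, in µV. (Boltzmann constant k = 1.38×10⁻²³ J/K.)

3.56 µV

V_n = √(4kTRB)
4kTRB = 4 × 1.38×10⁻²³ × 316 × 2.02×10⁴ × 3.59×10⁴ = 1.26×10⁻¹¹ V²
V_n = √(1.26×10⁻¹¹) = 3.56×10⁻⁶ V = 3.56 µV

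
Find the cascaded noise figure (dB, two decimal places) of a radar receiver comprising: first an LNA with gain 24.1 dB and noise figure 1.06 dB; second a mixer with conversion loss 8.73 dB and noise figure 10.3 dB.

1.19 dB

Convert to linear (a loss of L dB is a gain of −L dB): F_i = 10^(NF_i/10), G_i = 10^(G_i,dB/10)
  Stage 1: F_1 = 10^(1.06/10) = 1.276, G_1 = 10^(24.1/10) = 257.0
  Stage 2: F_2 = 10^(10.3/10) = 10.72, G_2 = 10^(−8.73/10) = 0.1340
Friis cascade:
  F = 1.276 + (10.72 − 1)/257.0 = 1.314
NF = 10 log₁₀(1.314) = 1.19 dB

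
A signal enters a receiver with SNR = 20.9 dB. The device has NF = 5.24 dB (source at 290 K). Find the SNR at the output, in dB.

15.66 dB

By definition F = SNR_in/SNR_out, so in dB: SNR_out = SNR_in − NF
SNR_out = 20.9 − 5.24 = 15.66 dB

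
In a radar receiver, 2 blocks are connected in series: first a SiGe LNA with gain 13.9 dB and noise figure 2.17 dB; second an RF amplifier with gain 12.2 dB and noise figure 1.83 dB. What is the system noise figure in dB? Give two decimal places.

2.23 dB

Convert to linear (a loss of L dB is a gain of −L dB): F_i = 10^(NF_i/10), G_i = 10^(G_i,dB/10)
  Stage 1: F_1 = 10^(2.17/10) = 1.648, G_1 = 10^(13.9/10) = 24.55
  Stage 2: F_2 = 10^(1.83/10) = 1.524, G_2 = 10^(12.2/10) = 16.60
Friis cascade:
  F = 1.648 + (1.524 − 1)/24.55 = 1.670
NF = 10 log₁₀(1.670) = 2.23 dB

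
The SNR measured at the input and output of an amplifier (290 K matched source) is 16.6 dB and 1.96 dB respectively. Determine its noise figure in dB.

NF (dB) = SNR_in(dB) − SNR_out(dB) when the source is at T₀
NF = 16.6 − 1.96 = 14.64 dB

14.64 dB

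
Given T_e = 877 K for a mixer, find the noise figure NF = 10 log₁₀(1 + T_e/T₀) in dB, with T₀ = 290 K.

F = 1 + T_e/T₀ = 1 + 877/290 = 4.02414
NF = 10 log₁₀(4.02414) = 6.05 dB

6.05 dB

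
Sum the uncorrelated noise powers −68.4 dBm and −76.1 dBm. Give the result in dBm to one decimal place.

−67.7 dBm

Convert to linear, add, convert back:
P₁ = 1.45×10⁻¹⁰ W, P₂ = 2.45×10⁻¹¹ W
P_tot = 1.69×10⁻¹⁰ W → 10 log₁₀(P_tot / 10⁻³) = −67.7 dBm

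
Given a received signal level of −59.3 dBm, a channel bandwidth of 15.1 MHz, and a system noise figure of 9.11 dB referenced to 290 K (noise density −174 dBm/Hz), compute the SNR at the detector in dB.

Noise floor: N = −174 + 10 log₁₀(B) + NF
10 log₁₀(1.51×10⁷) = 71.79 dB
N = −174 + 71.79 + 9.11 = −93.10 dBm
SNR = P_sig − N = −59.3 − (−93.10) = 33.80 dB → 33.8 dB

33.8 dB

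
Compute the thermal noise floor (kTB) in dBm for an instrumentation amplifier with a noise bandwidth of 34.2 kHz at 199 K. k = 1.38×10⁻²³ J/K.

P_n = kTB = 1.38×10⁻²³ × 199 × 3.42×10⁴ = 9.39×10⁻¹⁷ W
In dBm: 10 log₁₀(9.39×10⁻¹⁷ / 10⁻³) = −130.3 dBm

−130.3 dBm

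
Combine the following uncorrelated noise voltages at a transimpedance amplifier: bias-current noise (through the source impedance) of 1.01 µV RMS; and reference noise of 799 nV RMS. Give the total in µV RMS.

1.29 µV

Uncorrelated sources add in power (mean-square): V_tot = √(ΣV_i²)
V_tot = √[(1.01×10⁻⁶)² + (7.99×10⁻⁷)²] = 1.29×10⁻⁶ V = 1.29 µV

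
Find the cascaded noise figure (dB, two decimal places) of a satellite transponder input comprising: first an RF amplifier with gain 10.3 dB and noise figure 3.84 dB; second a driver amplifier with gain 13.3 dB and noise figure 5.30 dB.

Convert to linear (a loss of L dB is a gain of −L dB): F_i = 10^(NF_i/10), G_i = 10^(G_i,dB/10)
  Stage 1: F_1 = 10^(3.84/10) = 2.421, G_1 = 10^(10.3/10) = 10.72
  Stage 2: F_2 = 10^(5.30/10) = 3.388, G_2 = 10^(13.3/10) = 21.38
Friis cascade:
  F = 2.421 + (3.388 − 1)/10.72 = 2.644
NF = 10 log₁₀(2.644) = 4.22 dB

4.22 dB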